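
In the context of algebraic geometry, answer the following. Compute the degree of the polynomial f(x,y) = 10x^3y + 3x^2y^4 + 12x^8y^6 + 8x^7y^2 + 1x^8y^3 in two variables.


Examine each term for its total degree (sum of exponents).
  Term '10x^3y' has total degree 3+1 = 4.
  Term '3x^2y^4' has total degree 2+4 = 6.
  Term '12x^8y^6' has total degree 8+6 = 14.
  Term '8x^7y^2' has total degree 7+2 = 9.
  Term '1x^8y^3' has total degree 8+3 = 11.
The maximum total degree among all terms is 14.

14


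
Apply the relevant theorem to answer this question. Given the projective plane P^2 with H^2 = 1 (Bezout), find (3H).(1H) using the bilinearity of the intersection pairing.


Using bilinearity of the intersection pairing on the projective plane P^2:
(aH).(bH) = ab * (H.H)
We have H^2 = 1 (Bezout).
D.E = (3H).(1H) = 3*1*1
= 3*1
= 3

3


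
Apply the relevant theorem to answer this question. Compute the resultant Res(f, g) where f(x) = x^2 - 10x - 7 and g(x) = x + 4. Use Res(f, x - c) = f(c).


For Res(f, x - c), we evaluate f at x = c.
f(-4) = (-4)^2 - 10*(-4) - 7
= 16 + 40 - 7
= 56 - 7 = 49
Res(f, g) = 49

49


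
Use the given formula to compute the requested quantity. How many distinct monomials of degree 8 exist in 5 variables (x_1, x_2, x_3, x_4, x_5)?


The number of degree-8 monomials in 5 variables is C(d+n-1, n-1).
= C(8+5-1, 5-1) = C(12, 4)
= 495

495


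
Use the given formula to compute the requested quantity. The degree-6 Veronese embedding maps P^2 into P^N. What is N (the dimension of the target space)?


The Veronese embedding v_d: P^n -> P^N maps each point to all
degree-d monomials in n+1 homogeneous coordinates.
N = C(n+d, d) - 1
N = C(2+6, 6) - 1
N = C(8, 6) - 1
C(8, 6) = 28
N = 28 - 1 = 27

27


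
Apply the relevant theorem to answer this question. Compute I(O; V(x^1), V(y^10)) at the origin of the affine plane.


The intersection multiplicity of V(x^a) and V(y^b) at the origin is:
I(O; V(x^1), V(y^10)) = dim_k(k[x,y]/(x^1, y^10))
A basis for k[x,y]/(x^1, y^10) is the set of monomials x^i * y^j
where 0 <= i < 1 and 0 <= j < 10.
The number of such monomials is 1 * 10 = 10

10


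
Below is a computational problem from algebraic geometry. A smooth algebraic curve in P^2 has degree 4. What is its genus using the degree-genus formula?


Using the genus formula for smooth plane curves:
g = (d-1)(d-2)/2
g = (4-1)(4-2)/2
g = 3*2/2
g = 6/2 = 3

3


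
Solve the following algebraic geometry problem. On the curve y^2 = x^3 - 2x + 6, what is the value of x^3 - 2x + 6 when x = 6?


Compute x^3 - 2x + 6 at x = 6:
x^3 = 6^3 = 216
(-2)*x = (-2)*6 = -12
Sum: 216 - 12 + 6 = 210

210


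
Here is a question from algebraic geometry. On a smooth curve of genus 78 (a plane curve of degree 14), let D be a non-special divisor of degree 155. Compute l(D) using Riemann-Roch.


First, compute the genus of a smooth plane curve of degree 14:
g = (d-1)(d-2)/2 = (14-1)(14-2)/2 = 78
For a non-special divisor D (i.e., h^1(D) = 0), Riemann-Roch gives:
l(D) = deg(D) - g + 1
Since deg(D) = 155 >= 2g - 1 = 155, D is non-special.
l(D) = 155 - 78 + 1 = 78

78


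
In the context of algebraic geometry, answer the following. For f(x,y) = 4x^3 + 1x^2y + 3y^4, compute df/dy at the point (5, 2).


df/dy = 1*x^2 + 4*3*y^3
At (5,2): 1*5^2 + 4*3*2^3
= 25 + 96
= 121

121


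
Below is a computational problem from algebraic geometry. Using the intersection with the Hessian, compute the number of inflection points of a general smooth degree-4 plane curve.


For a general smooth plane curve C of degree d, the inflection points are
the intersection of C with its Hessian curve, which has degree 3(d-2).
By Bezout, the total intersection number is d * 3(d-2) = 4 * 6 = 24.
For a general curve every flex is ordinary, so each contributes
multiplicity 1 to C·Hess(C), and the number of distinct inflection
points is 3d(d-2).
Inflection points = 3*4*(4-2) = 3*4*2 = 24

24


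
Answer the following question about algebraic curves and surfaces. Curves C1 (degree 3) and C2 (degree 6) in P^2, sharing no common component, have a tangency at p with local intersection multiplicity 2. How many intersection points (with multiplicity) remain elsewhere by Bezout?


By Bezout's theorem, the total intersection number is d1 * d2.
Total = 3 * 6 = 18
Intersection multiplicity at p = 2
Remaining intersections = 18 - 2 = 16

16


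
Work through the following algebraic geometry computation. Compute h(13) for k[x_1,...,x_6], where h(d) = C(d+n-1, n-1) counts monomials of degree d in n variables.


The Hilbert function for the polynomial ring in 6 variables is:
h(d) = C(d+n-1, n-1)
h(13) = C(13+6-1, 6-1) = C(18, 5)
= 18! / (5! * 13!)
= 8568

8568


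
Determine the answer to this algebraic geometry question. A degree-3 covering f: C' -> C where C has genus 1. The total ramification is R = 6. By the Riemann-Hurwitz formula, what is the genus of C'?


Riemann-Hurwitz formula: 2g' - 2 = d(2g - 2) + R
Given: d = 3, g = 1, R = 6
2g' - 2 = 3*(2*1 - 2) + 6
2g' - 2 = 3*0 + 6
2g' - 2 = 0 + 6 = 6
2g' = 8
g' = 4

4


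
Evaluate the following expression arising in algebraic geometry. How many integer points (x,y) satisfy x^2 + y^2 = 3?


Systematically check integer values of x where x^2 <= 3.
For each valid x, check if 3 - x^2 is a perfect square.
Total integer solutions found: 0

0


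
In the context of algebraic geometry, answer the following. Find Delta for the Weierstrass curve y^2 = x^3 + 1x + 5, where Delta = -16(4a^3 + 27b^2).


Compute each component:
4a^3 = 4*1^3 = 4*1 = 4
27b^2 = 27*5^2 = 27*25 = 675
4a^3 + 27b^2 = 4 + 675 = 679
Delta = -16*679 = -10864

-10864


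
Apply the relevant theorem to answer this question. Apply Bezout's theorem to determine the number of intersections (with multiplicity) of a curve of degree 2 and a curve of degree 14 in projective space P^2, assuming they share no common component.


Bezout's theorem states the intersection count equals the product of degrees.
Intersection count = 2 * 14 = 28

28


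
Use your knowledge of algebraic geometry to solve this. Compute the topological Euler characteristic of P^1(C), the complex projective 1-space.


The complex projective space P^1 has one cell in each even real dimension 0, 2, ..., 2.
The cohomology groups are H^{2k}(P^1) = Z for k = 0,...,1, and 0 otherwise.
Euler characteristic = sum of Betti numbers = 1 per even-dimensional cohomology group.
chi(P^1) = 1 + 1 = 2

2


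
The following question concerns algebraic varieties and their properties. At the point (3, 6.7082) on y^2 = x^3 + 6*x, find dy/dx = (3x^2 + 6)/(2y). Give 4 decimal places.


Using implicit differentiation of y^2 = x^3 + 6*x:
2y * dy/dx = 3x^2 + 6
dy/dx = (3x^2 + 6)/(2y)
Numerator: 3*3^2 + 6 = 33
Denominator: 2*6.7082 = 13.4164
dy/dx = 33/13.4164 = 2.4597

2.4597


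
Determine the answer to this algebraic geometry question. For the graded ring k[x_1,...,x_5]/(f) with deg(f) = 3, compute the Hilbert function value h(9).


For R = k[x_1,...,x_n]/(f) with f homogeneous of degree e:
The Hilbert series is (1 - t^e)/(1 - t)^n.
So h(d) = C(d+n-1, n-1) - C(d-e+n-1, n-1) for d >= e.
With n=5, e=3, d=9:
C(9+5-1, 5-1) = C(13, 4) = 715
C(9-3+5-1, 5-1) = C(10, 4) = 210
h(9) = 715 - 210 = 505

505


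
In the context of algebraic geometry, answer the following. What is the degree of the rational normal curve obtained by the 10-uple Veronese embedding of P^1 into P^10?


The rational normal curve in P^10 is the image of P^1 under the 10-uple Veronese.
A general hyperplane in P^10 pulls back to a degree-10 form on P^1, which has 10 zeros,
so the curve meets a general hyperplane in 10 points. Degree = 10.

10


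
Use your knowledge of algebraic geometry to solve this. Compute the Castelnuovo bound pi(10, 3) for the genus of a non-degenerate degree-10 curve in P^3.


Castelnuovo's bound: write d - 1 = m(r-1) + epsilon with 0 <= epsilon < r-1.
d - 1 = 10 - 1 = 9
r - 1 = 3 - 1 = 2
9 = 4*2 + 1, so m = 4, epsilon = 1
pi(d, r) = m(m-1)(r-1)/2 + m*epsilon
= 4*3*2/2 + 4*1
= 24/2 + 4
= 12 + 4 = 16

16


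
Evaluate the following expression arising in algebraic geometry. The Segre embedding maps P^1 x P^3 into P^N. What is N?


The Segre embedding maps P^m x P^n into P^N via
all products of coordinates from each factor.
N = (m+1)(n+1) - 1
N = (1+1)(3+1) - 1
N = 2*4 - 1
N = 8 - 1 = 7

7


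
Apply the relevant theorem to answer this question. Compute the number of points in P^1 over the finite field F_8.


P^1(F_8) has (q^(n+1) - 1)/(q - 1) points.
= 8^1 + 8^0
= 8 + 1
= 9

9


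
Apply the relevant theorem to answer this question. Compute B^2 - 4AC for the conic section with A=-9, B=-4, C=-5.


The discriminant of a conic Ax^2 + Bxy + Cy^2 + ... = 0 is B^2 - 4AC.
B^2 = (-4)^2 = 16
4AC = 4*(-9)*(-5) = 180
Discriminant = 16 - 180 = -164

-164


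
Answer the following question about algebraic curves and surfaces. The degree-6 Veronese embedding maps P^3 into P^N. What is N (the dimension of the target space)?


The Veronese embedding v_d: P^n -> P^N maps each point to all
degree-d monomials in n+1 homogeneous coordinates.
N = C(n+d, d) - 1
N = C(3+6, 6) - 1
N = C(9, 6) - 1
C(9, 6) = 84
N = 84 - 1 = 83

83


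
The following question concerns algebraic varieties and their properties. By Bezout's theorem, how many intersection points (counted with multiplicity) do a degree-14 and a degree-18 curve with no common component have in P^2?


Bezout's theorem states the intersection count equals the product of degrees.
Intersection count = 14 * 18 = 252

252


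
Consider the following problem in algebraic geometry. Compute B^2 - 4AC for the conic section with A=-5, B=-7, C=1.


The discriminant of a conic Ax^2 + Bxy + Cy^2 + ... = 0 is B^2 - 4AC.
B^2 = (-7)^2 = 49
4AC = 4*(-5)*1 = -20
Discriminant = 49 + 20 = 69

69


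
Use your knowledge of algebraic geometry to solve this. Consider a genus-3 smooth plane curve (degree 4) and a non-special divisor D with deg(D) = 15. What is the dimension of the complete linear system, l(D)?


First, compute the genus of a smooth plane curve of degree 4:
g = (d-1)(d-2)/2 = (4-1)(4-2)/2 = 3
For a non-special divisor D (i.e., h^1(D) = 0), Riemann-Roch gives:
l(D) = deg(D) - g + 1
Since deg(D) = 15 >= 2g - 1 = 5, D is non-special.
l(D) = 15 - 3 + 1 = 13

13


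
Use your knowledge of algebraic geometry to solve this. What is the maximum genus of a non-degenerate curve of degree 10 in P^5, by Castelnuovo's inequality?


Castelnuovo's bound: write d - 1 = m(r-1) + epsilon with 0 <= epsilon < r-1.
d - 1 = 10 - 1 = 9
r - 1 = 5 - 1 = 4
9 = 2*4 + 1, so m = 2, epsilon = 1
pi(d, r) = m(m-1)(r-1)/2 + m*epsilon
= 2*1*4/2 + 2*1
= 8/2 + 2
= 4 + 2 = 6

6


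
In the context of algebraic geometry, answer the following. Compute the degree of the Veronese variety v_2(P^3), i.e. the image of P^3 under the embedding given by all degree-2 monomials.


The Veronese variety v_2(P^3) has degree d^r.
d^r = 2^3 = 8

8


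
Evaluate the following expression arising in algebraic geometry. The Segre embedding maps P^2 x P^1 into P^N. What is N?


The Segre embedding maps P^m x P^n into P^N via
all products of coordinates from each factor.
N = (m+1)(n+1) - 1
N = (2+1)(1+1) - 1
N = 3*2 - 1
N = 6 - 1 = 5

5


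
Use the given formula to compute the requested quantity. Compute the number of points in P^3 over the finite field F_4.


P^3(F_4) has (q^(n+1) - 1)/(q - 1) points.
= 4^3 + 4^2 + 4^1 + 4^0
= 64 + 16 + 4 + 1
= 85

85


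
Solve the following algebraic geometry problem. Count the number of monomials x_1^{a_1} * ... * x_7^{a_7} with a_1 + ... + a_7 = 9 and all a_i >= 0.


The number of degree-9 monomials in 7 variables is C(d+n-1, n-1).
= C(9+7-1, 7-1) = C(15, 6)
= 5005

5005


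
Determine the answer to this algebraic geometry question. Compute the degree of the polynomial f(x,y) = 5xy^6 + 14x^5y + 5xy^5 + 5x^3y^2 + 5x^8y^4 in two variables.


Examine each term for its total degree (sum of exponents).
  Term '5xy^6' has total degree 1+6 = 7.
  Term '14x^5y' has total degree 5+1 = 6.
  Term '5xy^5' has total degree 1+5 = 6.
  Term '5x^3y^2' has total degree 3+2 = 5.
  Term '5x^8y^4' has total degree 8+4 = 12.
The maximum total degree among all terms is 12.

12


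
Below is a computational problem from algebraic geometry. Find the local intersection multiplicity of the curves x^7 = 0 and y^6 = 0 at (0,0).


The intersection multiplicity of V(x^a) and V(y^b) at the origin is:
I(O; V(x^7), V(y^6)) = dim_k(k[x,y]/(x^7, y^6))
A basis for k[x,y]/(x^7, y^6) is the set of monomials x^i * y^j
where 0 <= i < 7 and 0 <= j < 6.
The number of such monomials is 7 * 6 = 42

42


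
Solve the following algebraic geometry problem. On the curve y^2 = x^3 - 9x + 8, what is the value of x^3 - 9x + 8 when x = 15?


Compute x^3 - 9x + 8 at x = 15:
x^3 = 15^3 = 3375
(-9)*x = (-9)*15 = -135
Sum: 3375 - 135 + 8 = 3248

3248


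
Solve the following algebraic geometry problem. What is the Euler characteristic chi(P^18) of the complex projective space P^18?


The complex projective space P^18 has one cell in each even real dimension 0, 2, ..., 36.
The cohomology groups are H^{2k}(P^18) = Z for k = 0,...,18, and 0 otherwise.
Euler characteristic = sum of Betti numbers = 1 per even-dimensional cohomology group.
chi(P^18) = 18 + 1 = 19

19


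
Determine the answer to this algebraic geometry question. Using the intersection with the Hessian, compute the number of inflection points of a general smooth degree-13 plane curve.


For a general smooth plane curve C of degree d, the inflection points are
the intersection of C with its Hessian curve, which has degree 3(d-2).
By Bezout, the total intersection number is d * 3(d-2) = 13 * 33 = 429.
For a general curve every flex is ordinary, so each contributes
multiplicity 1 to C·Hess(C), and the number of distinct inflection
points is 3d(d-2).
Inflection points = 3*13*(13-2) = 3*13*11 = 429

429


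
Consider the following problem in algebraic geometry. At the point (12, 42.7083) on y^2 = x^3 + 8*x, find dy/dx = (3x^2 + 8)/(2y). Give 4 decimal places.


Using implicit differentiation of y^2 = x^3 + 8*x:
2y * dy/dx = 3x^2 + 8
dy/dx = (3x^2 + 8)/(2y)
Numerator: 3*12^2 + 8 = 440
Denominator: 2*42.7083 = 85.4166
dy/dx = 440/85.4166 = 5.1512

5.1512


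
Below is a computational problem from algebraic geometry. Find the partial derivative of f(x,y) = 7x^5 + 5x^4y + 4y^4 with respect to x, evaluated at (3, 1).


df/dx = 5*7*x^4 + 4*5*x^3*y
At (3,1): 5*7*3^4 + 4*5*3^3*1
= 2835 + 540
= 3375

3375


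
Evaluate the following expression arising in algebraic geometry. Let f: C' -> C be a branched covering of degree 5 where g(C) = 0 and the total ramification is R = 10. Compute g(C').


Riemann-Hurwitz formula: 2g' - 2 = d(2g - 2) + R
Given: d = 5, g = 0, R = 10
2g' - 2 = 5*(2*0 - 2) + 10
2g' - 2 = 5*(-2) + 10
2g' - 2 = -10 + 10 = 0
2g' = 2
g' = 1

1


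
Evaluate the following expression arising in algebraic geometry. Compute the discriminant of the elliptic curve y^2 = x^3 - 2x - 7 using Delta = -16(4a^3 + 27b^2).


Compute each component:
4a^3 = 4*(-2)^3 = 4*(-8) = -32
27b^2 = 27*(-7)^2 = 27*49 = 1323
4a^3 + 27b^2 = -32 + 1323 = 1291
Delta = -16*1291 = -20656

-20656


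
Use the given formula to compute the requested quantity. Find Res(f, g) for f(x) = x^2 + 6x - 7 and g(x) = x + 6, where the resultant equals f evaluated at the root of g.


For Res(f, x - c), we evaluate f at x = c.
f(-6) = (-6)^2 + 6*(-6) - 7
= 36 - 36 - 7
= 0 - 7 = -7
Res(f, g) = -7

-7


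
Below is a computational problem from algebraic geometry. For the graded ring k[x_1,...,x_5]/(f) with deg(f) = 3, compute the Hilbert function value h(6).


For R = k[x_1,...,x_n]/(f) with f homogeneous of degree e:
The Hilbert series is (1 - t^e)/(1 - t)^n.
So h(d) = C(d+n-1, n-1) - C(d-e+n-1, n-1) for d >= e.
With n=5, e=3, d=6:
C(6+5-1, 5-1) = C(10, 4) = 210
C(6-3+5-1, 5-1) = C(7, 4) = 35
h(6) = 210 - 35 = 175

175


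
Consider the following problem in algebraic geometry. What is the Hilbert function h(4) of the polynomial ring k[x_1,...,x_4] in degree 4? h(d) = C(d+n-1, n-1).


The Hilbert function for the polynomial ring in 4 variables is:
h(d) = C(d+n-1, n-1)
h(4) = C(4+4-1, 4-1) = C(7, 3)
= 7! / (3! * 4!)
= 35

35


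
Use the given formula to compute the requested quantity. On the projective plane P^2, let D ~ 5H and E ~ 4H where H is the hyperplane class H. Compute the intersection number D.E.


Using bilinearity of the intersection pairing on the projective plane P^2:
(aH).(bH) = ab * (H.H)
We have H^2 = 1 (Bezout).
D.E = (5H).(4H) = 5*4*1
= 20*1
= 20

20


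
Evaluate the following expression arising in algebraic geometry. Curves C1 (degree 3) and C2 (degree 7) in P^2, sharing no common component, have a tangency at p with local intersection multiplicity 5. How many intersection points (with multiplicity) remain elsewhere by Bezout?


By Bezout's theorem, the total intersection number is d1 * d2.
Total = 3 * 7 = 21
Intersection multiplicity at p = 5
Remaining intersections = 21 - 5 = 16

16


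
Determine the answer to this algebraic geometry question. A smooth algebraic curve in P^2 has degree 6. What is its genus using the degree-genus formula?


Using the genus formula for smooth plane curves:
g = (d-1)(d-2)/2
g = (6-1)(6-2)/2
g = 5*4/2
g = 20/2 = 10

10


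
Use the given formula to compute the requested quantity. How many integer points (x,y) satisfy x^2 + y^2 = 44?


Systematically check integer values of x where x^2 <= 44.
For each valid x, check if 44 - x^2 is a perfect square.
Total integer solutions found: 0

0


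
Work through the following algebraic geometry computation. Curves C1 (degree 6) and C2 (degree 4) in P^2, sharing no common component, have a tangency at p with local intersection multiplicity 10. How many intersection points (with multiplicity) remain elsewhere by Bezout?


By Bezout's theorem, the total intersection number is d1 * d2.
Total = 6 * 4 = 24
Intersection multiplicity at p = 10
Remaining intersections = 24 - 10 = 14

14


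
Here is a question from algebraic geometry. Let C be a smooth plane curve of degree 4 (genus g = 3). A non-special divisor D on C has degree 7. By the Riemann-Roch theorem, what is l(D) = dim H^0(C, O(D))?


First, compute the genus of a smooth plane curve of degree 4:
g = (d-1)(d-2)/2 = (4-1)(4-2)/2 = 3
For a non-special divisor D (i.e., h^1(D) = 0), Riemann-Roch gives:
l(D) = deg(D) - g + 1
Since deg(D) = 7 >= 2g - 1 = 5, D is non-special.
l(D) = 7 - 3 + 1 = 5

5


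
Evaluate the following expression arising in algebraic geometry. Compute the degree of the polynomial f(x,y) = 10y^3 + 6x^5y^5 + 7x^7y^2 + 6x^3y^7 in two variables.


Examine each term for its total degree (sum of exponents).
  Term '10y^3' has total degree 0+3 = 3.
  Term '6x^5y^5' has total degree 5+5 = 10.
  Term '7x^7y^2' has total degree 7+2 = 9.
  Term '6x^3y^7' has total degree 3+7 = 10.
The maximum total degree among all terms is 10.

10


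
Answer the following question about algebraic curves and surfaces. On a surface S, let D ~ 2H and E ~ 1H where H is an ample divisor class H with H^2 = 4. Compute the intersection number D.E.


Using bilinearity of the intersection pairing on a surface S:
(aH).(bH) = ab * (H.H)
We have H^2 = 4.
D.E = (2H).(1H) = 2*1*4
= 2*4
= 8

8


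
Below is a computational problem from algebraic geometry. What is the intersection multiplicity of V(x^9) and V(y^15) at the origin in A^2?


The intersection multiplicity of V(x^a) and V(y^b) at the origin is:
I(O; V(x^9), V(y^15)) = dim_k(k[x,y]/(x^9, y^15))
A basis for k[x,y]/(x^9, y^15) is the set of monomials x^i * y^j
where 0 <= i < 9 and 0 <= j < 15.
The number of such monomials is 9 * 15 = 135

135


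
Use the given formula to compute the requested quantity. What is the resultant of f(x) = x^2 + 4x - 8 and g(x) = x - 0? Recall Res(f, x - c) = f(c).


For Res(f, x - c), we evaluate f at x = c.
f(0) = 0^2 + 4*0 - 8
= 0 + 0 - 8
= 0 - 8 = -8
Res(f, g) = -8

-8


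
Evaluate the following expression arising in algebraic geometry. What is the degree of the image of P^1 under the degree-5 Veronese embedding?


The Veronese variety v_5(P^1) has degree d^r.
d^r = 5^1 = 5

5


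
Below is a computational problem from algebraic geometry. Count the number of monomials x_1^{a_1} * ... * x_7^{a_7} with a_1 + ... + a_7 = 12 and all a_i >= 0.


The number of degree-12 monomials in 7 variables is C(d+n-1, n-1).
= C(12+7-1, 7-1) = C(18, 6)
= 18564

18564


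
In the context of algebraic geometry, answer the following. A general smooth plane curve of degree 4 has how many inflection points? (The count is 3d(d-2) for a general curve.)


For a general smooth plane curve C of degree d, the inflection points are
the intersection of C with its Hessian curve, which has degree 3(d-2).
By Bezout, the total intersection number is d * 3(d-2) = 4 * 6 = 24.
For a general curve every flex is ordinary, so each contributes
multiplicity 1 to C·Hess(C), and the number of distinct inflection
points is 3d(d-2).
Inflection points = 3*4*(4-2) = 3*4*2 = 24

24


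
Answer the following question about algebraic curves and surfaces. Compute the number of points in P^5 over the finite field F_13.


P^5(F_13) has (q^(n+1) - 1)/(q - 1) points.
= 13^5 + 13^4 + 13^3 + 13^2 + 13^1 + 13^0
= 371293 + 28561 + 2197 + 169 + 13 + 1
= 402234

402234


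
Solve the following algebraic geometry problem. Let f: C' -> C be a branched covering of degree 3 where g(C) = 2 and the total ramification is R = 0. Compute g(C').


Riemann-Hurwitz formula: 2g' - 2 = d(2g - 2) + R
Given: d = 3, g = 2, R = 0
2g' - 2 = 3*(2*2 - 2) + 0
2g' - 2 = 3*2 + 0
2g' - 2 = 6 + 0 = 6
2g' = 8
g' = 4

4


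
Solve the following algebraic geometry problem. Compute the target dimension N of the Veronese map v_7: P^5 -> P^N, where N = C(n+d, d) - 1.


The Veronese embedding v_d: P^n -> P^N maps each point to all
degree-d monomials in n+1 homogeneous coordinates.
N = C(n+d, d) - 1
N = C(5+7, 7) - 1
N = C(12, 7) - 1
C(12, 7) = 792
N = 792 - 1 = 791

791


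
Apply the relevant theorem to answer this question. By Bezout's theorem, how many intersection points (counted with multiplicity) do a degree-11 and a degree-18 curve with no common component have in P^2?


Bezout's theorem states the intersection count equals the product of degrees.
Intersection count = 11 * 18 = 198

198


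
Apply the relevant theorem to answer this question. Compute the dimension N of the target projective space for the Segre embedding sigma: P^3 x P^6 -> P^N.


The Segre embedding maps P^m x P^n into P^N via
all products of coordinates from each factor.
N = (m+1)(n+1) - 1
N = (3+1)(6+1) - 1
N = 4*7 - 1
N = 28 - 1 = 27

27


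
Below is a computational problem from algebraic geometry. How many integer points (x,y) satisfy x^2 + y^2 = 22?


Systematically check integer values of x where x^2 <= 22.
For each valid x, check if 22 - x^2 is a perfect square.
Total integer solutions found: 0

0


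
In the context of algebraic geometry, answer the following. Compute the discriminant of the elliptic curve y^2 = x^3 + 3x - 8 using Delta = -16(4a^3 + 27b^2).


Compute each component:
4a^3 = 4*3^3 = 4*27 = 108
27b^2 = 27*(-8)^2 = 27*64 = 1728
4a^3 + 27b^2 = 108 + 1728 = 1836
Delta = -16*1836 = -29376

-29376


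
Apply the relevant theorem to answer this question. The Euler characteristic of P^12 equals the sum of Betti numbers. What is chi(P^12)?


The complex projective space P^12 has one cell in each even real dimension 0, 2, ..., 24.
The cohomology groups are H^{2k}(P^12) = Z for k = 0,...,12, and 0 otherwise.
Euler characteristic = sum of Betti numbers = 1 per even-dimensional cohomology group.
chi(P^12) = 12 + 1 = 13

13


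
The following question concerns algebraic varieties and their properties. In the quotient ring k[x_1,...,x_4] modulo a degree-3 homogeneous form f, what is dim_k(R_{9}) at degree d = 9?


For R = k[x_1,...,x_n]/(f) with f homogeneous of degree e:
The Hilbert series is (1 - t^e)/(1 - t)^n.
So h(d) = C(d+n-1, n-1) - C(d-e+n-1, n-1) for d >= e.
With n=4, e=3, d=9:
C(9+4-1, 4-1) = C(12, 3) = 220
C(9-3+4-1, 4-1) = C(9, 3) = 84
h(9) = 220 - 84 = 136

136


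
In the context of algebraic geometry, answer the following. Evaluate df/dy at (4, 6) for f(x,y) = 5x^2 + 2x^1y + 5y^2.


df/dy = 2*x^1 + 2*5*y^1
At (4,6): 2*4^1 + 2*5*6^1
= 8 + 60
= 68

68


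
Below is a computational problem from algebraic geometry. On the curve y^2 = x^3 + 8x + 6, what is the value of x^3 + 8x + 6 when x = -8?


Compute x^3 + 8x + 6 at x = -8:
x^3 = (-8)^3 = -512
8*x = 8*(-8) = -64
Sum: -512 - 64 + 6 = -570

-570


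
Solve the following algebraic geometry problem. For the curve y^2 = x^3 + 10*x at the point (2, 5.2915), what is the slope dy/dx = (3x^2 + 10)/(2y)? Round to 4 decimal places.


Using implicit differentiation of y^2 = x^3 + 10*x:
2y * dy/dx = 3x^2 + 10
dy/dx = (3x^2 + 10)/(2y)
Numerator: 3*2^2 + 10 = 22
Denominator: 2*5.2915 = 10.583
dy/dx = 22/10.583 = 2.0788

2.0788


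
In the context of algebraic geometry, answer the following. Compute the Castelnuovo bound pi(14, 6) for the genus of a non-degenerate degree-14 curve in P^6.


Castelnuovo's bound: write d - 1 = m(r-1) + epsilon with 0 <= epsilon < r-1.
d - 1 = 14 - 1 = 13
r - 1 = 6 - 1 = 5
13 = 2*5 + 3, so m = 2, epsilon = 3
pi(d, r) = m(m-1)(r-1)/2 + m*epsilon
= 2*1*5/2 + 2*3
= 10/2 + 6
= 5 + 6 = 11

11


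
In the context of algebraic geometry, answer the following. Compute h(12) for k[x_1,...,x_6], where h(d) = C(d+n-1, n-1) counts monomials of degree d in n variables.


The Hilbert function for the polynomial ring in 6 variables is:
h(d) = C(d+n-1, n-1)
h(12) = C(12+6-1, 6-1) = C(17, 5)
= 17! / (5! * 12!)
= 6188

6188


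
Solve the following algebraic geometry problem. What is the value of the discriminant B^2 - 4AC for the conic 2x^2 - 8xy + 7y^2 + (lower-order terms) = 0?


The discriminant of a conic Ax^2 + Bxy + Cy^2 + ... = 0 is B^2 - 4AC.
B^2 = (-8)^2 = 64
4AC = 4*2*7 = 56
Discriminant = 64 - 56 = 8

8


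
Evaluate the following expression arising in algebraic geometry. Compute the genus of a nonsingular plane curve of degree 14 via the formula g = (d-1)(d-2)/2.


Using the genus formula for smooth plane curves:
g = (d-1)(d-2)/2
g = (14-1)(14-2)/2
g = 13*12/2
g = 156/2 = 78

78


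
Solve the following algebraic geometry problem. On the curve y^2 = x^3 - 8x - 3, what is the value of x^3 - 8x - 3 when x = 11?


Compute x^3 - 8x - 3 at x = 11:
x^3 = 11^3 = 1331
(-8)*x = (-8)*11 = -88
Sum: 1331 - 88 - 3 = 1240

1240


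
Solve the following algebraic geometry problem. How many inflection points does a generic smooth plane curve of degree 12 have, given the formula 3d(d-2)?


For a general smooth plane curve C of degree d, the inflection points are
the intersection of C with its Hessian curve, which has degree 3(d-2).
By Bezout, the total intersection number is d * 3(d-2) = 12 * 30 = 360.
For a general curve every flex is ordinary, so each contributes
multiplicity 1 to C·Hess(C), and the number of distinct inflection
points is 3d(d-2).
Inflection points = 3*12*(12-2) = 3*12*10 = 360

360


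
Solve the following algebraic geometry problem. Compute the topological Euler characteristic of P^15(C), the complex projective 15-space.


The complex projective space P^15 has one cell in each even real dimension 0, 2, ..., 30.
The cohomology groups are H^{2k}(P^15) = Z for k = 0,...,15, and 0 otherwise.
Euler characteristic = sum of Betti numbers = 1 per even-dimensional cohomology group.
chi(P^15) = 15 + 1 = 16

16


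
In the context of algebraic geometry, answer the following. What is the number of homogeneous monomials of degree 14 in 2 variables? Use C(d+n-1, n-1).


The number of degree-14 monomials in 2 variables is C(d+n-1, n-1).
= C(14+2-1, 2-1) = C(15, 1)
= 15

15


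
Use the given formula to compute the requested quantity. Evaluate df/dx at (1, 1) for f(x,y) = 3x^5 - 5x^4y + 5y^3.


df/dx = 5*3*x^4 + 4*(-5)*x^3*y
At (1,1): 5*3*1^4 + 4*(-5)*1^3*1
= 15 - 20
= -5

-5


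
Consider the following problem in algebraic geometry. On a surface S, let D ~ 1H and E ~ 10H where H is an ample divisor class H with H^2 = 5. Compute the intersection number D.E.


Using bilinearity of the intersection pairing on a surface S:
(aH).(bH) = ab * (H.H)
We have H^2 = 5.
D.E = (1H).(10H) = 1*10*5
= 10*5
= 50

50


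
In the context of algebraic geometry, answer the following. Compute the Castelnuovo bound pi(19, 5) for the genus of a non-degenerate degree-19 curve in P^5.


Castelnuovo's bound: write d - 1 = m(r-1) + epsilon with 0 <= epsilon < r-1.
d - 1 = 19 - 1 = 18
r - 1 = 5 - 1 = 4
18 = 4*4 + 2, so m = 4, epsilon = 2
pi(d, r) = m(m-1)(r-1)/2 + m*epsilon
= 4*3*4/2 + 4*2
= 48/2 + 8
= 24 + 8 = 32

32


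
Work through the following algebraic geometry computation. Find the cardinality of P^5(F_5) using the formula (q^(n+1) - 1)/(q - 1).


P^5(F_5) has (q^(n+1) - 1)/(q - 1) points.
= 5^5 + 5^4 + 5^3 + 5^2 + 5^1 + 5^0
= 3125 + 625 + 125 + 25 + 5 + 1
= 3906

3906


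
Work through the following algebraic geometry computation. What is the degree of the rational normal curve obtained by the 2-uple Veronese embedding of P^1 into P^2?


The rational normal curve in P^2 is the image of P^1 under the 2-uple Veronese.
A general hyperplane in P^2 pulls back to a degree-2 form on P^1, which has 2 zeros,
so the curve meets a general hyperplane in 2 points. Degree = 2.

2


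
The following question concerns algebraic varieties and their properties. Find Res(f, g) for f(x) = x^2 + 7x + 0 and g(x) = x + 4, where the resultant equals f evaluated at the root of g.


For Res(f, x - c), we evaluate f at x = c.
f(-4) = (-4)^2 + 7*(-4) + 0
= 16 - 28 + 0
= -12 + 0 = -12
Res(f, g) = -12

-12


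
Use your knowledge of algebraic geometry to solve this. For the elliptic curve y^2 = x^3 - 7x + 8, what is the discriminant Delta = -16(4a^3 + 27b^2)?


Compute each component:
4a^3 = 4*(-7)^3 = 4*(-343) = -1372
27b^2 = 27*8^2 = 27*64 = 1728
4a^3 + 27b^2 = -1372 + 1728 = 356
Delta = -16*356 = -5696

-5696


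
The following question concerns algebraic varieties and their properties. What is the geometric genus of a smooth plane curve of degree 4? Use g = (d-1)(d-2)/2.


Using the genus formula for smooth plane curves:
g = (d-1)(d-2)/2
g = (4-1)(4-2)/2
g = 3*2/2
g = 6/2 = 3

3


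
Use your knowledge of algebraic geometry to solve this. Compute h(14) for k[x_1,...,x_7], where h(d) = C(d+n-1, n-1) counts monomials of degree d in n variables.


The Hilbert function for the polynomial ring in 7 variables is:
h(d) = C(d+n-1, n-1)
h(14) = C(14+7-1, 7-1) = C(20, 6)
= 20! / (6! * 14!)
= 38760

38760


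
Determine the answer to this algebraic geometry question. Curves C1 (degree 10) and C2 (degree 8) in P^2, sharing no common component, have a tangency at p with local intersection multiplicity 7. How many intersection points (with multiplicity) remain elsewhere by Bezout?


By Bezout's theorem, the total intersection number is d1 * d2.
Total = 10 * 8 = 80
Intersection multiplicity at p = 7
Remaining intersections = 80 - 7 = 73

73


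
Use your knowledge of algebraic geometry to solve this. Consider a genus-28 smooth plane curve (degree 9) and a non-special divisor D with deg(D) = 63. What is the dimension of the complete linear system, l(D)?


First, compute the genus of a smooth plane curve of degree 9:
g = (d-1)(d-2)/2 = (9-1)(9-2)/2 = 28
For a non-special divisor D (i.e., h^1(D) = 0), Riemann-Roch gives:
l(D) = deg(D) - g + 1
Since deg(D) = 63 >= 2g - 1 = 55, D is non-special.
l(D) = 63 - 28 + 1 = 36

36


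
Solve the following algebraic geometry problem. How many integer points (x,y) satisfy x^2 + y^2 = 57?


Systematically check integer values of x where x^2 <= 57.
For each valid x, check if 57 - x^2 is a perfect square.
Total integer solutions found: 0

0


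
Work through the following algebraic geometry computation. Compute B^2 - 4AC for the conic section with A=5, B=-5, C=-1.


The discriminant of a conic Ax^2 + Bxy + Cy^2 + ... = 0 is B^2 - 4AC.
B^2 = (-5)^2 = 25
4AC = 4*5*(-1) = -20
Discriminant = 25 + 20 = 45

45


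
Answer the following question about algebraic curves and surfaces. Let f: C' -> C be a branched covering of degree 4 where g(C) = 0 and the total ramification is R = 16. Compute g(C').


Riemann-Hurwitz formula: 2g' - 2 = d(2g - 2) + R
Given: d = 4, g = 0, R = 16
2g' - 2 = 4*(2*0 - 2) + 16
2g' - 2 = 4*(-2) + 16
2g' - 2 = -8 + 16 = 8
2g' = 10
g' = 5

5


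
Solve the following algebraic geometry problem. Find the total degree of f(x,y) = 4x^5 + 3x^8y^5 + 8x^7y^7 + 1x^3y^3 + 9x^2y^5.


Examine each term for its total degree (sum of exponents).
  Term '4x^5' has total degree 5+0 = 5.
  Term '3x^8y^5' has total degree 8+5 = 13.
  Term '8x^7y^7' has total degree 7+7 = 14.
  Term '1x^3y^3' has total degree 3+3 = 6.
  Term '9x^2y^5' has total degree 2+5 = 7.
The maximum total degree among all terms is 14.

14


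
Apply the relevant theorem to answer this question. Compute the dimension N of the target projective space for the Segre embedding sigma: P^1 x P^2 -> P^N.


The Segre embedding maps P^m x P^n into P^N via
all products of coordinates from each factor.
N = (m+1)(n+1) - 1
N = (1+1)(2+1) - 1
N = 2*3 - 1
N = 6 - 1 = 5

5


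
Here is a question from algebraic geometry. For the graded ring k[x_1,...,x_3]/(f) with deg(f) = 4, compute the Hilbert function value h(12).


For R = k[x_1,...,x_n]/(f) with f homogeneous of degree e:
The Hilbert series is (1 - t^e)/(1 - t)^n.
So h(d) = C(d+n-1, n-1) - C(d-e+n-1, n-1) for d >= e.
With n=3, e=4, d=12:
C(12+3-1, 3-1) = C(14, 2) = 91
C(12-4+3-1, 3-1) = C(10, 2) = 45
h(12) = 91 - 45 = 46

46


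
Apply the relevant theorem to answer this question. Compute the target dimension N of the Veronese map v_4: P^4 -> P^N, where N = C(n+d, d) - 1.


The Veronese embedding v_d: P^n -> P^N maps each point to all
degree-d monomials in n+1 homogeneous coordinates.
N = C(n+d, d) - 1
N = C(4+4, 4) - 1
N = C(8, 4) - 1
C(8, 4) = 70
N = 70 - 1 = 69

69


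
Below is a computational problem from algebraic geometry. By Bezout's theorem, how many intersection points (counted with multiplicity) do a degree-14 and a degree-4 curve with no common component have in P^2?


Bezout's theorem states the intersection count equals the product of degrees.
Intersection count = 14 * 4 = 56

56


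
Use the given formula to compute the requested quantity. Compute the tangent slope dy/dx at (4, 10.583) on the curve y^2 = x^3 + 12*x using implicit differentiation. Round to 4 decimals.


Using implicit differentiation of y^2 = x^3 + 12*x:
2y * dy/dx = 3x^2 + 12
dy/dx = (3x^2 + 12)/(2y)
Numerator: 3*4^2 + 12 = 60
Denominator: 2*10.583 = 21.166
dy/dx = 60/21.166 = 2.8347

2.8347


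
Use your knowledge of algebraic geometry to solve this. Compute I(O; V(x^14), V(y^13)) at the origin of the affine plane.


The intersection multiplicity of V(x^a) and V(y^b) at the origin is:
I(O; V(x^14), V(y^13)) = dim_k(k[x,y]/(x^14, y^13))
A basis for k[x,y]/(x^14, y^13) is the set of monomials x^i * y^j
where 0 <= i < 14 and 0 <= j < 13.
The number of such monomials is 14 * 13 = 182

182


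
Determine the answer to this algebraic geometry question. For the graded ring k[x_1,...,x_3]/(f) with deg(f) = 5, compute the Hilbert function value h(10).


For R = k[x_1,...,x_n]/(f) with f homogeneous of degree e:
The Hilbert series is (1 - t^e)/(1 - t)^n.
So h(d) = C(d+n-1, n-1) - C(d-e+n-1, n-1) for d >= e.
With n=3, e=5, d=10:
C(10+3-1, 3-1) = C(12, 2) = 66
C(10-5+3-1, 3-1) = C(7, 2) = 21
h(10) = 66 - 21 = 45

45


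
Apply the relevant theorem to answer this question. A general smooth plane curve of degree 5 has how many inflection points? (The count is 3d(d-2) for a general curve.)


For a general smooth plane curve C of degree d, the inflection points are
the intersection of C with its Hessian curve, which has degree 3(d-2).
By Bezout, the total intersection number is d * 3(d-2) = 5 * 9 = 45.
For a general curve every flex is ordinary, so each contributes
multiplicity 1 to C·Hess(C), and the number of distinct inflection
points is 3d(d-2).
Inflection points = 3*5*(5-2) = 3*5*3 = 45

45


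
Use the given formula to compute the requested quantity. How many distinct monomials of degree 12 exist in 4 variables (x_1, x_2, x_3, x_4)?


The number of degree-12 monomials in 4 variables is C(d+n-1, n-1).
= C(12+4-1, 4-1) = C(15, 3)
= 455

455


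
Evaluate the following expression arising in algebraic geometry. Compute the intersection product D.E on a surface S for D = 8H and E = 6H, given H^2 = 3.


Using bilinearity of the intersection pairing on a surface S:
(aH).(bH) = ab * (H.H)
We have H^2 = 3.
D.E = (8H).(6H) = 8*6*3
= 48*3
= 144

144


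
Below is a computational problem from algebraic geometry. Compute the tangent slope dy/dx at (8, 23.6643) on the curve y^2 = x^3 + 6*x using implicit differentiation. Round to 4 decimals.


Using implicit differentiation of y^2 = x^3 + 6*x:
2y * dy/dx = 3x^2 + 6
dy/dx = (3x^2 + 6)/(2y)
Numerator: 3*8^2 + 6 = 198
Denominator: 2*23.6643 = 47.3286
dy/dx = 198/47.3286 = 4.1835

4.1835


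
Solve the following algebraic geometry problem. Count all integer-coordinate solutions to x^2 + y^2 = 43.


Systematically check integer values of x where x^2 <= 43.
For each valid x, check if 43 - x^2 is a perfect square.
Total integer solutions found: 0

0


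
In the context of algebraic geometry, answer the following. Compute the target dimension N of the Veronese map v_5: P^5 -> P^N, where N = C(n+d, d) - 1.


The Veronese embedding v_d: P^n -> P^N maps each point to all
degree-d monomials in n+1 homogeneous coordinates.
N = C(n+d, d) - 1
N = C(5+5, 5) - 1
N = C(10, 5) - 1
C(10, 5) = 252
N = 252 - 1 = 251

251


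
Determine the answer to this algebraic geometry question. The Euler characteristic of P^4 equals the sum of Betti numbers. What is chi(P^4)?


The complex projective space P^4 has one cell in each even real dimension 0, 2, ..., 8.
The cohomology groups are H^{2k}(P^4) = Z for k = 0,...,4, and 0 otherwise.
Euler characteristic = sum of Betti numbers = 1 per even-dimensional cohomology group.
chi(P^4) = 4 + 1 = 5

5


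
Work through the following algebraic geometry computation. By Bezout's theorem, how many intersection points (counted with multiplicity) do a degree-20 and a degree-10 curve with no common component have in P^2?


Bezout's theorem states the intersection count equals the product of degrees.
Intersection count = 20 * 10 = 200

200


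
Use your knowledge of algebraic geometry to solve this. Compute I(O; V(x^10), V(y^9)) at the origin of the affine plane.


The intersection multiplicity of V(x^a) and V(y^b) at the origin is:
I(O; V(x^10), V(y^9)) = dim_k(k[x,y]/(x^10, y^9))
A basis for k[x,y]/(x^10, y^9) is the set of monomials x^i * y^j
where 0 <= i < 10 and 0 <= j < 9.
The number of such monomials is 10 * 9 = 90

90


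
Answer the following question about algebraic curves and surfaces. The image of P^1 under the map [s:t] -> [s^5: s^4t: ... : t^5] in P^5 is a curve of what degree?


The rational normal curve in P^5 is the image of P^1 under the 5-uple Veronese.
A general hyperplane in P^5 pulls back to a degree-5 form on P^1, which has 5 zeros,
so the curve meets a general hyperplane in 5 points. Degree = 5.

5


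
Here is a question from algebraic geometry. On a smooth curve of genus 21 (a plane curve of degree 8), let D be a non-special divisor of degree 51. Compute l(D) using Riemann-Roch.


First, compute the genus of a smooth plane curve of degree 8:
g = (d-1)(d-2)/2 = (8-1)(8-2)/2 = 21
For a non-special divisor D (i.e., h^1(D) = 0), Riemann-Roch gives:
l(D) = deg(D) - g + 1
Since deg(D) = 51 >= 2g - 1 = 41, D is non-special.
l(D) = 51 - 21 + 1 = 31

31
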